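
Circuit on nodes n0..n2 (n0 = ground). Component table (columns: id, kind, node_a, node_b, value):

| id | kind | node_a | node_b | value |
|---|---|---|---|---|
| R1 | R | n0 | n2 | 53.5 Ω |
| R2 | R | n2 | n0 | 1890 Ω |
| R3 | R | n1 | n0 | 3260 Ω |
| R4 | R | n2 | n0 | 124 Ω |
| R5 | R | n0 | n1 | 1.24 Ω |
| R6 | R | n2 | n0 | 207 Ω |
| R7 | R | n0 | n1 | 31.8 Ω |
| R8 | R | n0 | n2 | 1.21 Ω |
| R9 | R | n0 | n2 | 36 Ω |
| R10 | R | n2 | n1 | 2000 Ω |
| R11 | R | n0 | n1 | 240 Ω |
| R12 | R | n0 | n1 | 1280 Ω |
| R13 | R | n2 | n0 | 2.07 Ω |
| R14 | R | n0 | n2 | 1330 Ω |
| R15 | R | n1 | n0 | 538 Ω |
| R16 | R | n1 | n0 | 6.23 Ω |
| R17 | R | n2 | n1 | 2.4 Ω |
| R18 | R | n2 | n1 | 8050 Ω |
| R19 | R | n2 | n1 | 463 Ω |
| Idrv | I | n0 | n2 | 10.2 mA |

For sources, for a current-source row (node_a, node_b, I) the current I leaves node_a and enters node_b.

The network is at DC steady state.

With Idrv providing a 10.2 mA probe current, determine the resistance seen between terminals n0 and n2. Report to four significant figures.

Apply KCL at each of the 2 non-ground nodes and solve the resulting linear system.
Node n1: branches {R3, R5, R7, R10, R11, R12, R15, R16, R17, R18, R19} → V_1 = 0.001802
Node n2: branches {R1, R2, R4, R6, R8, R9, R10, R13, R14, R17, R18, R19, Idrv} → V_2 = 0.006122

R_eq = 0.6002 Ω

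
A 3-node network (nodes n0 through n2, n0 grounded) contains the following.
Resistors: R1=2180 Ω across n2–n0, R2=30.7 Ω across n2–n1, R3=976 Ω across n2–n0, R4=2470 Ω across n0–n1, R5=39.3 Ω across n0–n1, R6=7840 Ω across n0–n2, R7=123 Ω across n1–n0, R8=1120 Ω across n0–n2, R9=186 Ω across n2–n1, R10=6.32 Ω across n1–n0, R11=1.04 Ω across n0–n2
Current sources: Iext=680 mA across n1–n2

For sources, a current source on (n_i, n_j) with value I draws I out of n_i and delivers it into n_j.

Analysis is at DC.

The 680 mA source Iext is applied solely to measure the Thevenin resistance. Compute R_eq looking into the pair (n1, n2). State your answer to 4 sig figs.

Apply KCL at each of the 2 non-ground nodes and solve the resulting linear system.
Node n1: branches {R2, R4, R5, R7, R9, R10, Iext} → V_1 = -2.860
Node n2: branches {R1, R2, R3, R6, R8, R9, R11, Iext} → V_2 = 0.5703

R_eq = 5.045 Ω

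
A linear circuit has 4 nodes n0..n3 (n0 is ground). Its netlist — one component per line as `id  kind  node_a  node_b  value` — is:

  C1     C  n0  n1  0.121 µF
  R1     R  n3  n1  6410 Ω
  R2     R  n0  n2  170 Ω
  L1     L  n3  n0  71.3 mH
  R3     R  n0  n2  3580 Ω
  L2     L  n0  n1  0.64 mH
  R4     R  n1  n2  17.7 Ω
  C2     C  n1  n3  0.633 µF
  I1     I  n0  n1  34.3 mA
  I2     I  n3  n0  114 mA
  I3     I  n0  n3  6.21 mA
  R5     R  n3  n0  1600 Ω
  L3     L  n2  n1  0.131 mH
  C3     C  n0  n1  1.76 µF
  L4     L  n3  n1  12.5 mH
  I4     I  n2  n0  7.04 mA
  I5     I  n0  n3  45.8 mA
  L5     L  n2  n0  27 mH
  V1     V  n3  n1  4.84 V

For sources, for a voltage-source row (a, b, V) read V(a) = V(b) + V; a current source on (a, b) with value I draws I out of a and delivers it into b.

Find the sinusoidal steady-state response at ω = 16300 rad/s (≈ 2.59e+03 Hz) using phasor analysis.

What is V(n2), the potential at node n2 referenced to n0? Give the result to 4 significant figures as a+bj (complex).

-0.1230-0.5499j V

Element admittances at ω=16300 rad/s:
  Y(C1) = 0.000+0.001972j S between n0,n1
  Y(R1) = 0.0001560+0.000j S between n3,n1
  Y(R2) = 0.005882+0.000j S between n0,n2
  Y(L1) = 0.000-0.0008604j S between n3,n0
  Y(R3) = 0.0002793+0.000j S between n0,n2
  Y(L2) = 0.000-0.09586j S between n0,n1
  Y(R4) = 0.05650+0.000j S between n1,n2
  Y(C2) = 0.000+0.01032j S between n1,n3
  I1: injects 0.0343 A into n1 (from n0)
  I2: injects 0.114 A into n0 (from n3)
  I3: injects 0.00621 A into n3 (from n0)
  Y(R5) = 0.0006250+0.000j S between n3,n0
  Y(L3) = 0.000-0.4683j S between n2,n1
  Y(C3) = 0.000+0.02869j S between n0,n1
  Y(L4) = 0.000-0.004908j S between n3,n1
  I4: injects 0.00704 A into n0 (from n2)
  I5: injects 0.0458 A into n3 (from n0)
  Y(L5) = 0.000-0.002272j S between n2,n0
  V1: constraint V(n3)−V(n1) = 4.84
Assemble and solve the 4×4 MNA system:
  V(n1)=-0.1152-0.5401j  V(n2)=-0.1230-0.5499j  V(n3)=4.725-0.5401j
  i(V1)=-0.06523-0.02178j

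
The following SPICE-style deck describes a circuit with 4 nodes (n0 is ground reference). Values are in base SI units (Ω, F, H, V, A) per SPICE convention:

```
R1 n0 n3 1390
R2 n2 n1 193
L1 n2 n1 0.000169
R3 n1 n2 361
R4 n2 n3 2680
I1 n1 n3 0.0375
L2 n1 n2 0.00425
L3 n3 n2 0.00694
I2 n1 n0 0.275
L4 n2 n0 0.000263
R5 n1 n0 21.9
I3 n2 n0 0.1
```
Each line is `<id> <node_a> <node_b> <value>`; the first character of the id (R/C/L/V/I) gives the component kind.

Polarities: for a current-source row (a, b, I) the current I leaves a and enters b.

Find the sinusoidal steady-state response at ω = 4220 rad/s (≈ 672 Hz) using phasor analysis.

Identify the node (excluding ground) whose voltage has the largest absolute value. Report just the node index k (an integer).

3

Element admittances at ω=4220 rad/s:
  Y(R1) = 0.0007194+0.000j S between n0,n3
  Y(R2) = 0.005181+0.000j S between n2,n1
  Y(L1) = 0.000-1.402j S between n2,n1
  Y(R3) = 0.002770+0.000j S between n1,n2
  Y(R4) = 0.0003731+0.000j S between n2,n3
  I1: injects 0.0375 A into n3 (from n1)
  Y(L2) = 0.000-0.05576j S between n1,n2
  Y(L3) = 0.000-0.03415j S between n3,n2
  I2: injects 0.275 A into n0 (from n1)
  Y(L4) = 0.000-0.9010j S between n2,n0
  Y(R5) = 0.04566+0.000j S between n1,n0
  I3: injects 0.1 A into n0 (from n2)
Assemble and solve the 3×3 MNA system:
  V(n1)=-0.05196-0.6262j  V(n2)=-0.03119-0.4136j  V(n3)=-0.004765+0.6845j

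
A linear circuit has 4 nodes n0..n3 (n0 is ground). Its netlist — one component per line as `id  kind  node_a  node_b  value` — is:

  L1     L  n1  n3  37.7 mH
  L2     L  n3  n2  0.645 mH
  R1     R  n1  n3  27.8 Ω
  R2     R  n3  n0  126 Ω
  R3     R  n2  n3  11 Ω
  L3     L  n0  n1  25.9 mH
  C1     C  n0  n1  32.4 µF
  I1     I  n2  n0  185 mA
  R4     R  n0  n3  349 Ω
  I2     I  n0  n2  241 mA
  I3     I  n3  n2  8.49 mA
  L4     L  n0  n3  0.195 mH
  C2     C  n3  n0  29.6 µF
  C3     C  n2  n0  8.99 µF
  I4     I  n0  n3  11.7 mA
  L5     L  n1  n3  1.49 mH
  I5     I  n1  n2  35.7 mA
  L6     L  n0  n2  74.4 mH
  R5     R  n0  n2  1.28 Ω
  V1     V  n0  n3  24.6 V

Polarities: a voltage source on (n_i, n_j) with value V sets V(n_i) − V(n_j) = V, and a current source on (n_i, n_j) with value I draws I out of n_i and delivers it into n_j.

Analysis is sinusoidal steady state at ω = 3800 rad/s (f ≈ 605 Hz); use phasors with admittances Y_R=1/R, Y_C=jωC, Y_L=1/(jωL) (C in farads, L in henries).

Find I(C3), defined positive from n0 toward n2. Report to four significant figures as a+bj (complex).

0.3006+0.2138j A

Element admittances at ω=3800 rad/s:
  Y(L1) = 0.000-0.006980j S between n1,n3
  Y(L2) = 0.000-0.4080j S between n3,n2
  Y(R1) = 0.03597+0.000j S between n1,n3
  Y(R2) = 0.007937+0.000j S between n3,n0
  Y(R3) = 0.09091+0.000j S between n2,n3
  Y(L3) = 0.000-0.01016j S between n0,n1
  Y(C1) = 0.000+0.1231j S between n0,n1
  I1: injects 0.185 A into n0 (from n2)
  Y(R4) = 0.002865+0.000j S between n0,n3
  I2: injects 0.241 A into n2 (from n0)
  I3: injects 0.00849 A into n2 (from n3)
  Y(L4) = 0.000-1.350j S between n0,n3
  Y(C2) = 0.000+0.1125j S between n3,n0
  Y(C3) = 0.000+0.03416j S between n2,n0
  I4: injects 0.0117 A into n3 (from n0)
  Y(L5) = 0.000-0.1766j S between n1,n3
  I5: injects 0.0357 A into n2 (from n1)
  Y(L6) = 0.000-0.003537j S between n0,n2
  Y(R5) = 0.7812+0.000j S between n0,n2
  V1: constraint V(n0)−V(n3) = 24.6
Assemble and solve the 4×4 MNA system:
  V(n1)=-56.04+15.51j  V(n2)=-6.257+8.801j  V(n3)=-24.60+0.000j
  i(V1)=-7.243+30.78j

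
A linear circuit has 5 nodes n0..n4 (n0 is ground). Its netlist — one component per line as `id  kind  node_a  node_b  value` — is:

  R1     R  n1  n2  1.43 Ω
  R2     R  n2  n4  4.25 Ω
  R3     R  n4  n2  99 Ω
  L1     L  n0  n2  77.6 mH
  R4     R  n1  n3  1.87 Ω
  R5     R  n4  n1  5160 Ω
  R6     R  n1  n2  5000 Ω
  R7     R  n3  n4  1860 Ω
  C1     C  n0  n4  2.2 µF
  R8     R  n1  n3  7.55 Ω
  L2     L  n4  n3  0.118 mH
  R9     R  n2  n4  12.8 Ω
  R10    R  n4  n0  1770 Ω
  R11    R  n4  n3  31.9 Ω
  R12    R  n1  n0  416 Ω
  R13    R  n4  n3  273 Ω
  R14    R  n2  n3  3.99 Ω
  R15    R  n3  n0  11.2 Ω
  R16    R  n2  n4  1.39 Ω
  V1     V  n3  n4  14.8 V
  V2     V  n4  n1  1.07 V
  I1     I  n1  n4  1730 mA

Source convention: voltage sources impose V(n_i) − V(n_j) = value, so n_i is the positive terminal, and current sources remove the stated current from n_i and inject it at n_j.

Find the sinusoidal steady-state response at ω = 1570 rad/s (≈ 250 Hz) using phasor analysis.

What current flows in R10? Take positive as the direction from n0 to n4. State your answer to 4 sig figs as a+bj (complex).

Apply KCL at each of the 4 non-ground nodes and solve the resulting linear system.
Node n1: branches {R1, R4, R5, R6, R8, R12, V2, I1} → V_1 = -15.33-0.6024j
Node n2: branches {R1, R2, R3, L1, R6, R9, R14, R16} → V_2 = -12.77-0.6550j
Node n3: branches {R4, R7, R8, L2, R11, R13, R14, R15, V1} → V_3 = 0.5399-0.6024j
Node n4: branches {R2, R3, R5, R7, C1, L2, R9, R10, R11, R13, R16, V1, V2, I1} → V_4 = -14.26-0.6024j
Source currents: i(V1)=-14.50+79.93j, i(V2)=-10.69+0.03534j

0.008057+0.0003404j A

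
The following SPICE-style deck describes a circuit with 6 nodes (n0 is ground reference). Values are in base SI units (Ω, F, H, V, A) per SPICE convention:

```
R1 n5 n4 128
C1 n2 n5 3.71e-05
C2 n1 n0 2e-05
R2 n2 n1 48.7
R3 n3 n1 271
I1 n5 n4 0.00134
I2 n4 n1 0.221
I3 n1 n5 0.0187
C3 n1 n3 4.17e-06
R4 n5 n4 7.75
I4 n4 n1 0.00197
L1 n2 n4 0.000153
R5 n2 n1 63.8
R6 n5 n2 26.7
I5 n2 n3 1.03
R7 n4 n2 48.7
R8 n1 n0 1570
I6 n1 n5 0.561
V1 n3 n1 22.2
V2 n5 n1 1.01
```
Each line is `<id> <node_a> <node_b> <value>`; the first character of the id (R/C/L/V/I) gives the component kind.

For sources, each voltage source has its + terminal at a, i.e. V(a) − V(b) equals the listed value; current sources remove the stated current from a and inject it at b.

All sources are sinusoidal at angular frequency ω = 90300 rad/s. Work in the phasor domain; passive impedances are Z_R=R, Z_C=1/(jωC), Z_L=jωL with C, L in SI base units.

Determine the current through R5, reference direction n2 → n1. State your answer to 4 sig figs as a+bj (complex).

Element admittances at ω=90300 rad/s:
  Y(R1) = 0.007812+0.000j S between n5,n4
  Y(C1) = 0.000+3.350j S between n2,n5
  Y(C2) = 0.000+1.806j S between n1,n0
  Y(R2) = 0.02053+0.000j S between n2,n1
  Y(R3) = 0.003690+0.000j S between n3,n1
  I1: injects 0.00134 A into n4 (from n5)
  I2: injects 0.221 A into n1 (from n4)
  I3: injects 0.0187 A into n5 (from n1)
  Y(C3) = 0.000+0.3766j S between n1,n3
  Y(R4) = 0.1290+0.000j S between n5,n4
  I4: injects 0.00197 A into n1 (from n4)
  Y(L1) = 0.000-0.07238j S between n2,n4
  Y(R5) = 0.01567+0.000j S between n2,n1
  Y(R6) = 0.03745+0.000j S between n5,n2
  I5: injects 1.03 A into n3 (from n2)
  Y(R7) = 0.02053+0.000j S between n4,n2
  Y(R8) = 0.0006369+0.000j S between n1,n0
  I6: injects 0.561 A into n5 (from n1)
  V1: constraint V(n3)−V(n1) = 22.2
  V2: constraint V(n5)−V(n1) = 1.01
Assemble and solve the 7×7 MNA system:
  V(n1)=0.000+0.000j  V(n2)=1.021+0.3420j  V(n3)=22.20+0.000j  V(n4)=-0.03653-0.4415j  V(n5)=1.010+0.000j
  i(V1)=0.9481-8.359j  i(V2)=-0.7102-0.01238j

0.01600+0.005361j A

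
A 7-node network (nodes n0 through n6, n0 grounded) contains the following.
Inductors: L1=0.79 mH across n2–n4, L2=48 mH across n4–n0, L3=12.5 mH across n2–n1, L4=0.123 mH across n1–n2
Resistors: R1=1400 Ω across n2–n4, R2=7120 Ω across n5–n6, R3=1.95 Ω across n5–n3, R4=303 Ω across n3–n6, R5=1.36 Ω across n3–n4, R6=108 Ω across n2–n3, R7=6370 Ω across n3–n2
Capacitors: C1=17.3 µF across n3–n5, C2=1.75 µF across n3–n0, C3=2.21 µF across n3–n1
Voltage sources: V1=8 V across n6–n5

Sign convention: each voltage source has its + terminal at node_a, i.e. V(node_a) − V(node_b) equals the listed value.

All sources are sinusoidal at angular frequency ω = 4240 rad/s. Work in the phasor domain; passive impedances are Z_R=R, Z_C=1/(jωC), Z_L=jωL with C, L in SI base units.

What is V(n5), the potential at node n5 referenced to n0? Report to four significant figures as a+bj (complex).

Apply KCL at each of the 6 non-ground nodes and solve the resulting linear system.
Node n1: branches {L3, L4, C3} → V_1 = 0.000+0.000j
Node n2: branches {L1, R1, L3, L4, R6, R7} → V_2 = 0.000+0.000j
Node n3: branches {R3, R4, C1, R5, C2, R6, R7, C3} → V_3 = 0.000+0.000j
Node n4: branches {L1, R1, L2, R5} → V_4 = 0.000+0.000j
Node n5: branches {R2, R3, C1, V1} → V_5 = -0.05014+0.007126j
Node n6: branches {R2, R4, V1} → V_6 = 7.950+0.007126j
Source currents: i(V1)=-0.02736-2.352e-05j

-0.05014+0.007126j V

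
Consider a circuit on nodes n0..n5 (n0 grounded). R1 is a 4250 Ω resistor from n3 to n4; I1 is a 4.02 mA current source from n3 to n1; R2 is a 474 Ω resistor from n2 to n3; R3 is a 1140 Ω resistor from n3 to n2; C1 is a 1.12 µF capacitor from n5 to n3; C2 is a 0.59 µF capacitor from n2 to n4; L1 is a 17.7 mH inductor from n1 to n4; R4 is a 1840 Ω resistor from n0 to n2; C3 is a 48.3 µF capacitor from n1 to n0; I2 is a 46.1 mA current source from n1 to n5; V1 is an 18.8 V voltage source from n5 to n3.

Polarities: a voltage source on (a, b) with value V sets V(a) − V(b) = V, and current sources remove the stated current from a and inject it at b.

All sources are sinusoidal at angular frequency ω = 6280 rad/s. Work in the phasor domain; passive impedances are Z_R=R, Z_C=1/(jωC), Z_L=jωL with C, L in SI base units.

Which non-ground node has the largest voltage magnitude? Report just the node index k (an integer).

MNA unknowns: 5 node voltages V₁..V_5 plus 1 source current (V1)
R1: Y=0.0002353+0.000j on G[3,4]
I1: z[3]−=0.00402, z[1]+=0.00402
R2: Y=0.002110+0.000j on G[2,3]
R3: Y=0.0008772+0.000j on G[3,2]
C1: Y=0.000+0.007034j on G[5,3]
C2: Y=0.000+0.003705j on G[2,4]
L1: Y=0.000-0.008996j on G[1,4]
R4: Y=0.0005435+0.000j on G[0,2]
C3: Y=0.000+0.3033j on G[1,0]
I2: z[1]−=0.0461, z[5]+=0.0461
V1: row V5−V3=18.8, i_V1 at 5,3
solve → V1=0.01016+0.001979j, V2=1.104-5.668j, V3=14.06-4.918j, V4=-0.3323+4.613j, V5=32.86-4.918j
aux → i_V1=0.04610-0.1322j

5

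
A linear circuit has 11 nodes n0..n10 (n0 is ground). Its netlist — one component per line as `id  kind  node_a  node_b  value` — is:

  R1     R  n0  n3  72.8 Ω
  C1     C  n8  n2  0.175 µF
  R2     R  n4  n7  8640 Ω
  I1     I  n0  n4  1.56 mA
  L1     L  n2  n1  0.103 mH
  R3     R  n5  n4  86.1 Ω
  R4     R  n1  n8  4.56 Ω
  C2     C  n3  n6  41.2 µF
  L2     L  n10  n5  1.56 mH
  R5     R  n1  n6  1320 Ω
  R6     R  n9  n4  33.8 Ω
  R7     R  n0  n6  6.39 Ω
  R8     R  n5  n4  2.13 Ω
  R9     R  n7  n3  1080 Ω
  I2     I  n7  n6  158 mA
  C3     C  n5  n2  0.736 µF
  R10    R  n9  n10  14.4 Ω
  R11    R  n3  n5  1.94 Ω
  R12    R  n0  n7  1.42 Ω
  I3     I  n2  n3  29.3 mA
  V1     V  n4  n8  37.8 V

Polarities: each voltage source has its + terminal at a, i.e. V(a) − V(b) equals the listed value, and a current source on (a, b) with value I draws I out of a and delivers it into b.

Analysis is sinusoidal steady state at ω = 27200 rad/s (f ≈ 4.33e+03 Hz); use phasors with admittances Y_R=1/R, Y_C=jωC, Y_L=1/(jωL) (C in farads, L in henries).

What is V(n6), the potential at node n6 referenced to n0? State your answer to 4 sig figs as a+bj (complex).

MNA unknowns: 10 node voltages V₁..V_10 plus 1 source current (V1)
R1: Y=0.01374+0.000j on G[0,3]
C1: Y=0.000+0.004760j on G[8,2]
R2: Y=0.0001157+0.000j on G[4,7]
I1: z[0]−=0.00156, z[4]+=0.00156
L1: Y=0.000-0.3569j on G[2,1]
R3: Y=0.01161+0.000j on G[5,4]
R4: Y=0.2193+0.000j on G[1,8]
C2: Y=0.000+1.121j on G[3,6]
L2: Y=0.000-0.02357j on G[10,5]
R5: Y=0.0007576+0.000j on G[1,6]
R6: Y=0.02959+0.000j on G[9,4]
R7: Y=0.1565+0.000j on G[0,6]
R8: Y=0.4695+0.000j on G[5,4]
R9: Y=0.0009259+0.000j on G[7,3]
I2: z[7]−=0.158, z[6]+=0.158
C3: Y=0.000+0.02002j on G[5,2]
R10: Y=0.06944+0.000j on G[9,10]
R11: Y=0.5155+0.000j on G[3,5]
R12: Y=0.7042+0.000j on G[0,7]
I3: z[2]−=0.0293, z[3]+=0.0293
V1: row V4−V8=37.8, i_V1 at 4,8
solve → V1=-36.11+5.170j, V2=-38.33+5.446j, V3=0.9270-0.01384j, V4=1.117+1.569j, V5=0.9273-0.02179j, V6=0.9304+0.0001382j, V7=-0.2226+0.0002393j, V8=-36.68+1.569j, V9=0.4886+1.006j, V10=0.2211+0.7665j
aux → i_V1=-0.1082-0.7820j

0.9304+0.0001382j V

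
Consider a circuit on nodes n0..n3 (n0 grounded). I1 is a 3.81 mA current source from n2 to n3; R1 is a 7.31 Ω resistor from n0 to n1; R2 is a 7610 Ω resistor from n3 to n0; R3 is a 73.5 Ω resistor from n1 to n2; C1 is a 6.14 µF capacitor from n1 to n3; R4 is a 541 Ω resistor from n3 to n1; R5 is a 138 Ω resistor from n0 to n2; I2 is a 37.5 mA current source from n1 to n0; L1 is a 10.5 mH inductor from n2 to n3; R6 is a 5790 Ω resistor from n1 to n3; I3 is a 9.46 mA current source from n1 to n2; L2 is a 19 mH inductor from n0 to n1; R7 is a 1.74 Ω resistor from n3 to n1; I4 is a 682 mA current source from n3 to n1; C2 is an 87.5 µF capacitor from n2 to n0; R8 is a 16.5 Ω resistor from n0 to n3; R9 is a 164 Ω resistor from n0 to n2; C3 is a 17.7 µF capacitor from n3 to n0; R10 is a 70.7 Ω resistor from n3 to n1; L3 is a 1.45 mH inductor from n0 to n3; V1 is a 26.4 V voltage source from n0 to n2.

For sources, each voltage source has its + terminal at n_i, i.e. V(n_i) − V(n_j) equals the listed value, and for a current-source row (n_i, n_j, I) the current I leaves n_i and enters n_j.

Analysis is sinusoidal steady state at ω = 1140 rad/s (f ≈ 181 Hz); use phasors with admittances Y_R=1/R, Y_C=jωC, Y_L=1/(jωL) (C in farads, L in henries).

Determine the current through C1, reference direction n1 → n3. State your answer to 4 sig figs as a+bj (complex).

0.001229+0.007058j A

Element admittances at ω=1140 rad/s:
  I1: injects 0.00381 A into n3 (from n2)
  Y(R1) = 0.1368+0.000j S between n0,n1
  Y(R2) = 0.0001314+0.000j S between n3,n0
  Y(R3) = 0.01361+0.000j S between n1,n2
  Y(C1) = 0.000+0.007000j S between n1,n3
  Y(R4) = 0.001848+0.000j S between n3,n1
  Y(R5) = 0.007246+0.000j S between n0,n2
  I2: injects 0.0375 A into n0 (from n1)
  Y(L1) = 0.000-0.08354j S between n2,n3
  Y(R6) = 0.0001727+0.000j S between n1,n3
  I3: injects 0.00946 A into n2 (from n1)
  Y(L2) = 0.000-0.04617j S between n0,n1
  Y(R7) = 0.5747+0.000j S between n3,n1
  I4: injects 0.682 A into n1 (from n3)
  Y(C2) = 0.000+0.09975j S between n2,n0
  Y(R8) = 0.06061+0.000j S between n0,n3
  Y(R9) = 0.006098+0.000j S between n0,n2
  Y(C3) = 0.000+0.02018j S between n3,n0
  Y(R10) = 0.01414+0.000j S between n3,n1
  Y(L3) = 0.000-0.6050j S between n0,n3
  V1: constraint V(n0)−V(n2) = 26.4
Assemble and solve the 4×4 MNA system:
  V(n1)=-2.132-0.01157j  V(n2)=-26.40+0.000j  V(n3)=-3.140+0.1640j
  i(V1)=-0.7018-0.6901j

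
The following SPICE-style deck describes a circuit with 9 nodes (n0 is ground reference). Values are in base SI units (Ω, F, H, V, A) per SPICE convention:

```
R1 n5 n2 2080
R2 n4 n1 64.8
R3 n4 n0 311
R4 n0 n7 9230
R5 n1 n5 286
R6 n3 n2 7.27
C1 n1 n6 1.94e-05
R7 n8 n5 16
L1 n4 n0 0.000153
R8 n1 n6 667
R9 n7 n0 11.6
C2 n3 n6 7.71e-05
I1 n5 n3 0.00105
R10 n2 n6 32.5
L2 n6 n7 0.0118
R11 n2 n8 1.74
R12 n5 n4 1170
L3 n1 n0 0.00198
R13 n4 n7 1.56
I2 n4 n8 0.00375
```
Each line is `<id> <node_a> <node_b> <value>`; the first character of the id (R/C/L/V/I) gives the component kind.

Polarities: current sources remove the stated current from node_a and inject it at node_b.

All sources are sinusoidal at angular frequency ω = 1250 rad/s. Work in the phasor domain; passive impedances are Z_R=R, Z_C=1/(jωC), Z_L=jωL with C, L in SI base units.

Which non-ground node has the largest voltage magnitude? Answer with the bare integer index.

MNA unknowns: 8 node voltages V₁..V_8
R1: Y=0.0004808+0.000j on G[5,2]
R2: Y=0.01543+0.000j on G[4,1]
R3: Y=0.003215+0.000j on G[4,0]
R4: Y=0.0001083+0.000j on G[0,7]
R5: Y=0.003497+0.000j on G[1,5]
R6: Y=0.1376+0.000j on G[3,2]
C1: Y=0.000+0.02425j on G[1,6]
R7: Y=0.06250+0.000j on G[8,5]
L1: Y=0.000-5.229j on G[4,0]
R8: Y=0.001499+0.000j on G[1,6]
R9: Y=0.08621+0.000j on G[7,0]
C2: Y=0.000+0.09638j on G[3,6]
I1: z[5]−=0.00105, z[3]+=0.00105
R10: Y=0.03077+0.000j on G[2,6]
L2: Y=0.000-0.06780j on G[6,7]
R11: Y=0.5747+0.000j on G[2,8]
R12: Y=0.0008547+0.000j on G[5,4]
L3: Y=0.000-0.4040j on G[1,0]
R13: Y=0.6410+0.000j on G[4,7]
I2: z[4]−=0.00375, z[8]+=0.00375
solve → V1=-0.002511-0.004816j, V2=0.04268+0.05628j, V3=0.02853+0.05204j, V4=0.0001754+0.0002398j, V5=0.02836+0.05201j, V6=0.02248+0.08313j, V7=0.008010-0.001137j, V8=0.04716+0.05586j

6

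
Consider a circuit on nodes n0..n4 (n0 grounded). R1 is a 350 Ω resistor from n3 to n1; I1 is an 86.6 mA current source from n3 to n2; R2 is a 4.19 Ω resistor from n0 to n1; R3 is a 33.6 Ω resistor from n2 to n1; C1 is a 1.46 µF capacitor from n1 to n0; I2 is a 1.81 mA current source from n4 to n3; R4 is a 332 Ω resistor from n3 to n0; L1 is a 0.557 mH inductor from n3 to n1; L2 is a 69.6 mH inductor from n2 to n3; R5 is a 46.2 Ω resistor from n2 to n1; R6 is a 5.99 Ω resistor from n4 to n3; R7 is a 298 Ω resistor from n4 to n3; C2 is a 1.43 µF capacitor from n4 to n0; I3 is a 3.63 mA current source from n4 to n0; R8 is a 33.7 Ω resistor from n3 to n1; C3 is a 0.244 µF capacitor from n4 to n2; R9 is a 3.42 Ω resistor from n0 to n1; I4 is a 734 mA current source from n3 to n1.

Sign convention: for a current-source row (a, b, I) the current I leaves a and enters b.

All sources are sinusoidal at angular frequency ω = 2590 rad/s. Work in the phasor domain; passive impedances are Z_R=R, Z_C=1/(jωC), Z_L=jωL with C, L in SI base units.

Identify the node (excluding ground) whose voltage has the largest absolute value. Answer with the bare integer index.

2

Apply KCL at each of the 4 non-ground nodes and solve the resulting linear system.
Node n1: branches {R1, R2, R3, C1, L1, R5, R8, R9, I4} → V_1 = -0.01455+0.007655j
Node n2: branches {I1, R3, L2, R5, C3} → V_2 = 1.542+0.1605j
Node n3: branches {R1, I1, I2, R4, L1, L2, R6, R7, R8, I4} → V_3 = -0.06453-1.176j
Node n4: branches {I2, R6, R7, C2, I3, C3} → V_4 = -0.1268-1.167j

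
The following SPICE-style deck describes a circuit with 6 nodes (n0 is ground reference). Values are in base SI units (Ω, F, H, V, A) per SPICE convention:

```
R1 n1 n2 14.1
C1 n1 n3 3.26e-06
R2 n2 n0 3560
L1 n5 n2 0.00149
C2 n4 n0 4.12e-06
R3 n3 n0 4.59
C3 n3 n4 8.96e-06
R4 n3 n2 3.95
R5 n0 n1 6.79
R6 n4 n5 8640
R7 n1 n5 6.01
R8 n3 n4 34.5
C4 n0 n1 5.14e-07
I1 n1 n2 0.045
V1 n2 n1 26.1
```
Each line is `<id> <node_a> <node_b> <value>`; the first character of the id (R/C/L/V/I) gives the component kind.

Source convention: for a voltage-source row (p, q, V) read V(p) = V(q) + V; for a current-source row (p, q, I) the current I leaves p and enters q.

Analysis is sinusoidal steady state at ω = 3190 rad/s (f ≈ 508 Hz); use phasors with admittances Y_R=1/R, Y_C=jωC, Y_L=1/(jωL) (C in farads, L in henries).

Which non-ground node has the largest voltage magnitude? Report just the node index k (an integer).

2

Apply KCL at each of the 5 non-ground nodes and solve the resulting linear system.
Node n1: branches {R1, C1, R5, R7, C4, I1, V1} → V_1 = -11.60+0.2653j
Node n2: branches {R1, R2, L1, R4, I1, V1} → V_2 = 14.50+0.2653j
Node n3: branches {C1, R3, C3, R4, R8} → V_3 = 7.734-0.4544j
Node n4: branches {C2, C3, R6, R8} → V_4 = 6.002-1.511j
Node n5: branches {L1, R6, R7} → V_5 = 4.453-12.43j
Source currents: i(V1)=-6.194+1.931j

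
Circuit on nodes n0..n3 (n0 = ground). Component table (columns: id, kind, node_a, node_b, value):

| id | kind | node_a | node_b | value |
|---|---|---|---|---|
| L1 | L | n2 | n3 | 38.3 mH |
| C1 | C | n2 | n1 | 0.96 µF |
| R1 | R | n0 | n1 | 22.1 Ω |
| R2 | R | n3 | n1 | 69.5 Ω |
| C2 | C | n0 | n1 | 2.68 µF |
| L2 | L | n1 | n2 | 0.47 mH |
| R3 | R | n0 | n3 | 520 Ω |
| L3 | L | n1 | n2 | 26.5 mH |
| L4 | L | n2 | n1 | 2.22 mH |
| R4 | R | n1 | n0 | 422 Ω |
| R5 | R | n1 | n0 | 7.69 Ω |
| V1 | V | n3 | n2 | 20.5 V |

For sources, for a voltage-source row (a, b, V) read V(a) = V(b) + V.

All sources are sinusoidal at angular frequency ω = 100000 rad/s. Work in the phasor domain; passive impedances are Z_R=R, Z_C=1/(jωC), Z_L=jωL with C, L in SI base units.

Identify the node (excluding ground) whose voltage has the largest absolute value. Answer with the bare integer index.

3

Apply KCL at each of the 3 non-ground nodes and solve the resulting linear system.
Node n1: branches {C1, R1, R2, C2, L2, L3, L4, R4, R5} → V_1 = -0.08697+0.08120j
Node n2: branches {L1, C1, L2, L3, L4, V1} → V_2 = -1.149+4.619j
Node n3: branches {L1, R2, R3, V1} → V_3 = 19.35+4.619j
Source currents: i(V1)=-0.3169-0.06882j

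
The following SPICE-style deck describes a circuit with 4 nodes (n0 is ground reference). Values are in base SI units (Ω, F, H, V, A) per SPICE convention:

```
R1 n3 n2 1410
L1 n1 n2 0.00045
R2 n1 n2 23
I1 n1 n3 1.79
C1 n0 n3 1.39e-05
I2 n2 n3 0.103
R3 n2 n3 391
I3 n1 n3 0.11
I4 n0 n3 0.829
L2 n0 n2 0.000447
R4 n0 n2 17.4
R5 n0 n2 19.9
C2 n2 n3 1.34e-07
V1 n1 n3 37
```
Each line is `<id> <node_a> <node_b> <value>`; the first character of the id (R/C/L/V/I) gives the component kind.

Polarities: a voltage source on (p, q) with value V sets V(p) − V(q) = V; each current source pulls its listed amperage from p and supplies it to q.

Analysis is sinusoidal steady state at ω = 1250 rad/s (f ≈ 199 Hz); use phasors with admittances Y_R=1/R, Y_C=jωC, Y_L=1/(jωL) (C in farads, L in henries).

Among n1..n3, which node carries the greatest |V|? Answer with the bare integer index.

3

Apply KCL at each of the 3 non-ground nodes and solve the resulting linear system.
Node n1: branches {L1, R2, I1, I3, V1} → V_1 = -0.6920+1.107j
Node n2: branches {R1, L1, R2, I2, R3, L2, R4, R5, C2} → V_2 = -0.3362+0.4942j
Node n3: branches {R1, I1, C1, I2, R3, I3, I4, C2, V1} → V_3 = -37.69+1.107j
Source currents: i(V1)=-2.973-0.6592j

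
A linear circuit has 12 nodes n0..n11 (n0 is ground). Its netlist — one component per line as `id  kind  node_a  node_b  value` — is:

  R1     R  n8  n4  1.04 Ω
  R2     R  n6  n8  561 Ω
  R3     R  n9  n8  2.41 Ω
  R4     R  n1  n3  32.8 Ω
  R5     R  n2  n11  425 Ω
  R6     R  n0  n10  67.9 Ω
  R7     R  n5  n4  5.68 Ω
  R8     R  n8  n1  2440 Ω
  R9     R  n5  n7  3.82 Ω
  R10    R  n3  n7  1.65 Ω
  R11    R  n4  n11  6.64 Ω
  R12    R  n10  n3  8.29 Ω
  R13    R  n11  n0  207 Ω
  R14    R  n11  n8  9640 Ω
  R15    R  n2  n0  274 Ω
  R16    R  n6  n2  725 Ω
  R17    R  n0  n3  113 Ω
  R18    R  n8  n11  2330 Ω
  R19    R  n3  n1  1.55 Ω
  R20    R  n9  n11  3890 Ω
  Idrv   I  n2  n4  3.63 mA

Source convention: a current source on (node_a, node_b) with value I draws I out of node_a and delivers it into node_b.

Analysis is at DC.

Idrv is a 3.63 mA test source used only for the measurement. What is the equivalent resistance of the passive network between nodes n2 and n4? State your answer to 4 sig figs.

MNA unknowns: 11 node voltages V₁..V_11
R1: Y=0.9615 on G[8,4]
R2: Y=0.001783 on G[6,8]
R3: Y=0.4149 on G[9,8]
R4: Y=0.03049 on G[1,3]
R5: Y=0.002353 on G[2,11]
R6: Y=0.01473 on G[0,10]
R7: Y=0.1761 on G[5,4]
R8: Y=0.0004098 on G[8,1]
R9: Y=0.2618 on G[5,7]
R10: Y=0.6061 on G[3,7]
R11: Y=0.1506 on G[4,11]
R12: Y=0.1206 on G[10,3]
R13: Y=0.004831 on G[11,0]
R14: Y=0.0001037 on G[11,8]
R15: Y=0.003650 on G[2,0]
R16: Y=0.001379 on G[6,2]
R17: Y=0.008850 on G[0,3]
R18: Y=0.0004292 on G[8,11]
R19: Y=0.6452 on G[3,1]
R20: Y=0.0002571 on G[9,11]
Idrv: z[2]−=0.00363, z[4]+=0.00363
solve → V1=0.06725, V2=-0.5007, V3=0.06724, V4=0.08364, V5=0.07529, V6=-0.1716, V7=0.06967, V8=0.08315, V9=0.08315, V10=0.05992, V11=0.07242

R_eq = 161.0 Ω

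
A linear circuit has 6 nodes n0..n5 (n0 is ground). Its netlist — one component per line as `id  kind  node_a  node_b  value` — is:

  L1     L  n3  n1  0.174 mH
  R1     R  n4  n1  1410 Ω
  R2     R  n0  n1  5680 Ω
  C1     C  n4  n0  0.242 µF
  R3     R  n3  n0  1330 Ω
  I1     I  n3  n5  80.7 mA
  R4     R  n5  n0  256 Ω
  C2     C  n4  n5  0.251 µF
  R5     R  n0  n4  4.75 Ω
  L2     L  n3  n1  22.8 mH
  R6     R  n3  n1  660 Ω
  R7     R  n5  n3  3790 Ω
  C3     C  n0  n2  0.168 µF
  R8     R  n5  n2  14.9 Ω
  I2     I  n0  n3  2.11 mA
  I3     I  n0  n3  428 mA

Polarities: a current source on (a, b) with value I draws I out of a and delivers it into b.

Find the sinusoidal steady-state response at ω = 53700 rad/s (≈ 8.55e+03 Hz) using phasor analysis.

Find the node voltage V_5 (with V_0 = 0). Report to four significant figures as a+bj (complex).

1.862-5.348j V

Apply KCL at each of the 5 non-ground nodes and solve the resulting linear system.
Node n1: branches {L1, R1, R2, L2, R6} → V_1 = 184.4-1.550j
Node n2: branches {C3, R8} → V_2 = 1.123-5.499j
Node n3: branches {L1, R3, I1, L2, R6, R7, I2, I3} → V_3 = 184.4-0.04295j
Node n4: branches {R1, C1, C2, R5} → V_4 = 0.9595-0.006661j
Node n5: branches {I1, R4, C2, R7, R8} → V_5 = 1.862-5.348j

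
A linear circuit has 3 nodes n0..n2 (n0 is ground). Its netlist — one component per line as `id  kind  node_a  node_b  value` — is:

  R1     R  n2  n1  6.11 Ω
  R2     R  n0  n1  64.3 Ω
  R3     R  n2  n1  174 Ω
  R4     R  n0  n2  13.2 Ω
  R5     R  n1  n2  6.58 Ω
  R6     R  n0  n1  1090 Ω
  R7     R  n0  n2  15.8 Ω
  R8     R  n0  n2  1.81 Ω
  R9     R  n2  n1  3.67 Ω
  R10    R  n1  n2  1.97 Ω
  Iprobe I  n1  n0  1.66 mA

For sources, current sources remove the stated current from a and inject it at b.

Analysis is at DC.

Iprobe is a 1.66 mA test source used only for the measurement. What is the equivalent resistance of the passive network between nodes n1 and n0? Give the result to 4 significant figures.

Apply KCL at each of the 2 non-ground nodes and solve the resulting linear system.
Node n1: branches {R1, R2, R3, R5, R6, R9, R10, Iprobe} → V_1 = -0.003762
Node n2: branches {R1, R3, R4, R5, R7, R8, R9, R10} → V_2 = -0.002311

R_eq = 2.266 Ω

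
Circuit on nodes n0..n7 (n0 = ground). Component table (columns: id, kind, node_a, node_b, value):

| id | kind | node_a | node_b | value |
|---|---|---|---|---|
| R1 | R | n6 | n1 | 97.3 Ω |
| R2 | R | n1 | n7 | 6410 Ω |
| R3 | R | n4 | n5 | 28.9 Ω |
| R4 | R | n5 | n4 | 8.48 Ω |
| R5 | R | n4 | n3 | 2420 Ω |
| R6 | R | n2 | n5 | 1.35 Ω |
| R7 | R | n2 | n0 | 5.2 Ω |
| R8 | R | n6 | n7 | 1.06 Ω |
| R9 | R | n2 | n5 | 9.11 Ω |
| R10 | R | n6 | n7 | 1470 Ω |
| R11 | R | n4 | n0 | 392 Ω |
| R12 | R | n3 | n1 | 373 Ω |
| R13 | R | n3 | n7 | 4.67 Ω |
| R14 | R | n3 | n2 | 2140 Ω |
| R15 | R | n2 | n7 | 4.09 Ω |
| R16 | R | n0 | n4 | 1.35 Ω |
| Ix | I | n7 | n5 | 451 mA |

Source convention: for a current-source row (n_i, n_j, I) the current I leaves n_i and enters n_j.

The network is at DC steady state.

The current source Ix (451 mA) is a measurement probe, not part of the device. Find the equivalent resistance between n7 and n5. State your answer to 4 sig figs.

MNA unknowns: 7 node voltages V₁..V_7
R1: Y=0.01028 on G[6,1]
R2: Y=0.0001560 on G[1,7]
R3: Y=0.03460 on G[4,5]
R4: Y=0.1179 on G[5,4]
R5: Y=0.0004132 on G[4,3]
R6: Y=0.7407 on G[2,5]
R7: Y=0.1923 on G[2,0]
R8: Y=0.9434 on G[6,7]
R9: Y=0.1098 on G[2,5]
R10: Y=0.0006803 on G[6,7]
R11: Y=0.002551 on G[4,0]
R12: Y=0.002681 on G[3,1]
R13: Y=0.2141 on G[3,7]
R14: Y=0.0004673 on G[3,2]
R15: Y=0.2445 on G[2,7]
R16: Y=0.7407 on G[0,4]
Ix: z[7]−=0.451, z[5]+=0.451
solve → V1=-2.027, V2=-0.1907, V3=-2.020, V4=0.04934, V5=0.2954, V6=-2.028, V7=-2.028

R_eq = 5.152 Ω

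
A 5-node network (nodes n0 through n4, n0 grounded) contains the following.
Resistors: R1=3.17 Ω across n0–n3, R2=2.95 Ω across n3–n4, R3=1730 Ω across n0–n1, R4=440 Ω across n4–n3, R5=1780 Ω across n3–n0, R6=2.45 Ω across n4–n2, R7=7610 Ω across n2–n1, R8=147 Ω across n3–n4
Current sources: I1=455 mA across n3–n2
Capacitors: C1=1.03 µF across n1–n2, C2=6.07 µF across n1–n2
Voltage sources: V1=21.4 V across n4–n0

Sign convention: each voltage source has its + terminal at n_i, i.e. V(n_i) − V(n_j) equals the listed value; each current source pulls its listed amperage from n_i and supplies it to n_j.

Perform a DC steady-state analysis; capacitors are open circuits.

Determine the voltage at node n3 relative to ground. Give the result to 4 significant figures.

Apply KCL at each of the 4 non-ground nodes and solve the resulting linear system.
Node n1: branches {C1, R3, C2, R7} → V_1 = 4.169
Node n2: branches {I1, C1, R6, C2, R7} → V_2 = 22.51
Node n3: branches {R1, I1, R2, R4, R5, R8} → V_3 = 10.53
Node n4: branches {R2, R4, R6, R8, V1} → V_4 = 21.40
Source currents: i(V1)=-3.330

10.53 V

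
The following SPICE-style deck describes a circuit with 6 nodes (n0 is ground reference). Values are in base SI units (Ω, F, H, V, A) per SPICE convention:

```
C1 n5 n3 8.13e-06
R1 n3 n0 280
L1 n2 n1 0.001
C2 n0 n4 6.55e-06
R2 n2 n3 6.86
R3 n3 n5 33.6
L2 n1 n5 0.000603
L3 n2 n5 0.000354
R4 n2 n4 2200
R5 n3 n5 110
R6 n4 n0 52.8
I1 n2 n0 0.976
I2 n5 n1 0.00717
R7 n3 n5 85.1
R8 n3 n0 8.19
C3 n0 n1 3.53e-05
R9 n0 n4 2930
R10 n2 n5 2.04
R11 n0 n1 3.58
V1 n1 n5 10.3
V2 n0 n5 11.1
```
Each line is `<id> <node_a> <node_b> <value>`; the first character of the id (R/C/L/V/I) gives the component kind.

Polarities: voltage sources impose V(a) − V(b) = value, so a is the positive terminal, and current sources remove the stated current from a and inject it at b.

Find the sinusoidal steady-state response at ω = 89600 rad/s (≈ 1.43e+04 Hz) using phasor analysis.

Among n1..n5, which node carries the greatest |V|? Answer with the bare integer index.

Apply KCL at each of the 5 non-ground nodes and solve the resulting linear system.
Node n1: branches {L1, L2, I2, C3, R11, V1} → V_1 = -0.8000+0.000j
Node n2: branches {L1, R2, L3, R4, I1, R10} → V_2 = -12.47-0.5970j
Node n3: branches {C1, R1, R2, R3, R5, R7, R8} → V_3 = -10.59-1.417j
Node n4: branches {C2, R4, R6, R9} → V_4 = -0.0007863+0.009631j
Node n5: branches {C1, R3, L2, L3, R5, I2, R7, R10, V1, V2} → V_5 = -11.10+0.000j
Source currents: i(V1)=0.2240+2.851j, i(V2)=-0.5844-2.709j

2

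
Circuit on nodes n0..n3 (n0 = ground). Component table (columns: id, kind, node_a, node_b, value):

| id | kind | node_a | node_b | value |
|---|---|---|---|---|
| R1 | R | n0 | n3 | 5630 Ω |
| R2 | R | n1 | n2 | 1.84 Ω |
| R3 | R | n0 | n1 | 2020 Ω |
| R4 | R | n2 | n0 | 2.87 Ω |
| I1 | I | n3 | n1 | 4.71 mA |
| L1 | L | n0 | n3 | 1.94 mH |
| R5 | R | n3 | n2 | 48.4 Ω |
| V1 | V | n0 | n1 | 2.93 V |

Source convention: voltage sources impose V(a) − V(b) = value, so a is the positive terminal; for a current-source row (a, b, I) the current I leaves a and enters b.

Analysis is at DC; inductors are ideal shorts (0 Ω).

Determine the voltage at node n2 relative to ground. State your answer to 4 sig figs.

-1.745 V

MNA unknowns: 3 node voltages V₁..V_3 plus 2 source currents (L1, V1)
R1: Y=0.0001776 on G[0,3]
R2: Y=0.5435 on G[1,2]
R3: Y=0.0004950 on G[0,1]
R4: Y=0.3484 on G[2,0]
I1: z[3]−=0.00471, z[1]+=0.00471
L1: row V0−V3=0, i_L1 at 0,3
R5: Y=0.02066 on G[3,2]
V1: row V0−V1=2.93, i_V1 at 0,1
solve → V1=-2.930, V2=-1.745, V3=0.000
aux → i_L1=0.04076, i_V1=-0.6502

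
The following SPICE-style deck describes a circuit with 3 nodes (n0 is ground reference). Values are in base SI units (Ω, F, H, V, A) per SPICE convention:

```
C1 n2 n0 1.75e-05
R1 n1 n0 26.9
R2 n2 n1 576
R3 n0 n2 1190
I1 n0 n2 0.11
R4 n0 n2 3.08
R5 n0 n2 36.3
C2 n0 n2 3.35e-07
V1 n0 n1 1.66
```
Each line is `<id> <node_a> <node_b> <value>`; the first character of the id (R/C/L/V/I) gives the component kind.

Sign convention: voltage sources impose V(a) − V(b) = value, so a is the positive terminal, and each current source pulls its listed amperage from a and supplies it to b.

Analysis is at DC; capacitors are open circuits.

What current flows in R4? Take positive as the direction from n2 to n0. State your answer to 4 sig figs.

Apply KCL at each of the 2 non-ground nodes and solve the resulting linear system.
Node n1: branches {R1, R2, V1} → V_1 = -1.660
Node n2: branches {C1, R2, R3, I1, R4, R5, C2} → V_2 = 0.3019
Source currents: i(V1)=-0.06512

0.09802 A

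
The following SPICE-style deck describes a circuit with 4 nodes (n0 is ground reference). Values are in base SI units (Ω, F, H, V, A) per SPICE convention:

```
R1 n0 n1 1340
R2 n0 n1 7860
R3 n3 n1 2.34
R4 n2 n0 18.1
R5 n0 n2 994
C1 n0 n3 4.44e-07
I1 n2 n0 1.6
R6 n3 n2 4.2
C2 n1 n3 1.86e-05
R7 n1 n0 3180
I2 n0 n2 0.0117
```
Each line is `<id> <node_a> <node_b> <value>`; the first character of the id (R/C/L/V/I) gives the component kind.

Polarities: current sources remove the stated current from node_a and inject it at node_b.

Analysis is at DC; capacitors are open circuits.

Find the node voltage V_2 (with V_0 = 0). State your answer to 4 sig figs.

-27.65 V

Apply KCL at each of the 3 non-ground nodes and solve the resulting linear system.
Node n1: branches {R1, R2, R3, C2, R7} → V_1 = -27.44
Node n2: branches {R4, R5, I1, R6, I2} → V_2 = -27.65
Node n3: branches {R3, C1, R6, C2} → V_3 = -27.52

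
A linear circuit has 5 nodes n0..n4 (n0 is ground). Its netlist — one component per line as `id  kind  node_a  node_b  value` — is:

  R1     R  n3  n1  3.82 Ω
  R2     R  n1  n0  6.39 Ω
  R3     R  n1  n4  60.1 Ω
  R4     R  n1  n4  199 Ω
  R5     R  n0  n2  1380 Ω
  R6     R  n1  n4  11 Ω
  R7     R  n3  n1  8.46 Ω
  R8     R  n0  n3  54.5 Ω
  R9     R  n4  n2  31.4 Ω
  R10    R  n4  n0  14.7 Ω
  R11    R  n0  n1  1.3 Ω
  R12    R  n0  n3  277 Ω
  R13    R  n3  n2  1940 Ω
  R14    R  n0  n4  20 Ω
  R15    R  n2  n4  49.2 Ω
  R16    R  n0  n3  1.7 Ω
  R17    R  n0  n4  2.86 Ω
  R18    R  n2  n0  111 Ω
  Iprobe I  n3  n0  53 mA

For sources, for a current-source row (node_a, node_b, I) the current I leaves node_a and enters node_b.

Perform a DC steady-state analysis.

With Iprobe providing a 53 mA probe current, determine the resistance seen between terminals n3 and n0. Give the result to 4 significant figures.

R_eq = 1.127 Ω

MNA unknowns: 4 node voltages V₁..V_4
R1: Y=0.2618 on G[3,1]
R2: Y=0.1565 on G[1,0]
R3: Y=0.01664 on G[1,4]
R4: Y=0.005025 on G[1,4]
R5: Y=0.0007246 on G[0,2]
R6: Y=0.09091 on G[1,4]
R7: Y=0.1182 on G[3,1]
R8: Y=0.01835 on G[0,3]
R9: Y=0.03185 on G[4,2]
R10: Y=0.06803 on G[4,0]
R11: Y=0.7692 on G[0,1]
R12: Y=0.003610 on G[0,3]
R13: Y=0.0005155 on G[3,2]
R14: Y=0.05000 on G[0,4]
R15: Y=0.02033 on G[2,4]
R16: Y=0.5882 on G[0,3]
R17: Y=0.3497 on G[0,4]
R18: Y=0.009009 on G[2,0]
Iprobe: z[3]−=0.053, z[0]+=0.053
solve → V1=-0.01625, V2=-0.003127, V3=-0.05973, V4=-0.003151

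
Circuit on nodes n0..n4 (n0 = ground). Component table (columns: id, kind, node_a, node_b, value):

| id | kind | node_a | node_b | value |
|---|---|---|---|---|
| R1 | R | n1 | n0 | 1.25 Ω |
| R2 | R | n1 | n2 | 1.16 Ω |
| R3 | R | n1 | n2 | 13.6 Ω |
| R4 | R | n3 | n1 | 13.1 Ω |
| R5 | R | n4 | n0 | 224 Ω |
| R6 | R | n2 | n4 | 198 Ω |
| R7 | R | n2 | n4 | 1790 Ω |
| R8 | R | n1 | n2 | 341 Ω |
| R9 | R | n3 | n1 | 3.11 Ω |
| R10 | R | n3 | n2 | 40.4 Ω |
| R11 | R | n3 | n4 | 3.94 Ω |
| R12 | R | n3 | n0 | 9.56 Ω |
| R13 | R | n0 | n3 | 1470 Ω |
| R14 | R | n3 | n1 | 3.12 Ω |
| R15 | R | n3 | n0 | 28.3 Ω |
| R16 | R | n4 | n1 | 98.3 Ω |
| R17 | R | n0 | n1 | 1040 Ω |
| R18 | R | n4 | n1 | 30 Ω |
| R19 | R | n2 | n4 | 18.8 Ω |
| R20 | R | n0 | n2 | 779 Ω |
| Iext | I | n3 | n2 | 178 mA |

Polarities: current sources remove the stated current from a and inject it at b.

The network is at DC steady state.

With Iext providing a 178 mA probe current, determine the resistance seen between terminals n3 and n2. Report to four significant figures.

R_eq = 1.923 Ω

MNA unknowns: 4 node voltages V₁..V_4
R1: Y=0.8000 on G[1,0]
R2: Y=0.8621 on G[1,2]
R3: Y=0.07353 on G[1,2]
R4: Y=0.07634 on G[3,1]
R5: Y=0.004464 on G[4,0]
R6: Y=0.005051 on G[2,4]
R7: Y=0.0005587 on G[2,4]
R8: Y=0.002933 on G[1,2]
R9: Y=0.3215 on G[3,1]
R10: Y=0.02475 on G[3,2]
R11: Y=0.2538 on G[3,4]
R12: Y=0.1046 on G[3,0]
R13: Y=0.0006803 on G[0,3]
R14: Y=0.3205 on G[3,1]
R15: Y=0.03534 on G[3,0]
R16: Y=0.01017 on G[4,1]
R17: Y=0.0009615 on G[0,1]
R18: Y=0.03333 on G[4,1]
R19: Y=0.05319 on G[2,4]
R20: Y=0.001284 on G[0,2]
Iext: z[3]−=0.178, z[2]+=0.178
solve → V1=0.02672, V2=0.1906, V3=-0.1516, V4=-0.07241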